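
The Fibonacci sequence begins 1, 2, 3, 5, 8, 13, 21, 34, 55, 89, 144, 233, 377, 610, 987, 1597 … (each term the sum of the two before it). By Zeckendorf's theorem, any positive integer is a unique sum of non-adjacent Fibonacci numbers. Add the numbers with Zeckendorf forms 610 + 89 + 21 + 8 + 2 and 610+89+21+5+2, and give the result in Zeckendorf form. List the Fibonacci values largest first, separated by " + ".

The two numbers are 730 and 727, so their sum is 1457.
1457: greatest Fibonacci not exceeding it is 987, leaving 470
470: greatest Fibonacci not exceeding it is 377, leaving 93
93: greatest Fibonacci not exceeding it is 89, leaving 4
4: greatest Fibonacci not exceeding it is 3, leaving 1
1: greatest Fibonacci not exceeding it is 1, leaving 0

987 + 377 + 89 + 3 + 1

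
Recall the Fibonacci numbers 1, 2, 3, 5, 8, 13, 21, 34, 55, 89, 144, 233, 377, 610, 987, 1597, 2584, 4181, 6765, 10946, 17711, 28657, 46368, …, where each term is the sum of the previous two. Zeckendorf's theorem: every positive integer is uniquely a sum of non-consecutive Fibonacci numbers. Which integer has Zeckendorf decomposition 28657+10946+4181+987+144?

44915

28657+10946+4181+987+144 = 44915.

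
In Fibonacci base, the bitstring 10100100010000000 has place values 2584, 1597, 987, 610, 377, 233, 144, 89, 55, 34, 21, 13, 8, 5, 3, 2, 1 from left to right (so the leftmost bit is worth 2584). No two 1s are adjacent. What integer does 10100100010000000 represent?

3838

Summing the place values of the 1 bits: 2584 + 987 + 233 + 34 = 3838.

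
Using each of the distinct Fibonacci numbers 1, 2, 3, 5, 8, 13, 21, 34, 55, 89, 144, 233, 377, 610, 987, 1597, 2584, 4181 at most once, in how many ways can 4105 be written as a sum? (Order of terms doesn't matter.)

27

Starting from the Zeckendorf form and repeatedly splitting a term F_k into F_{k−1} + F_{k−2} (when neither is already used) reaches every representation.
4105 = 2584+987+377+144+13 = 2584+987+377+144+8+5 = 2584+987+377+89+55+13 = … (24 more), for 27 in all.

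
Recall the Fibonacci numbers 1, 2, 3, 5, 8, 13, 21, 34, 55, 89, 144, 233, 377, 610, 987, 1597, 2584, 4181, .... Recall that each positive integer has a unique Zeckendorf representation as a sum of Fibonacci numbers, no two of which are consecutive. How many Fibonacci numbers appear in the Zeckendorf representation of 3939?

8

subtract 2584 from 3939: 1355 remains
subtract 987 from 1355: 368 remains
subtract 233 from 368: 135 remains
subtract 89 from 135: 46 remains
subtract 34 from 46: 12 remains
subtract 8 from 12: 4 remains
subtract 3 from 4: 1 remains
subtract 1 from 1: 0 remains
3939 = 2584 + 987 + 233 + 89 + 34 + 8 + 3 + 1, which has 8 terms.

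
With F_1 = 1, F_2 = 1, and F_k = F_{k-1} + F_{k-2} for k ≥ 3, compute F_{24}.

Iterating the recurrence up to F_{19} = 4181 and F_{18} = 2584:
F_{20} = F_{19} + F_{18} = 4181 + 2584 = 6765
F_{21} = F_{20} + F_{19} = 6765 + 4181 = 10946
F_{22} = F_{21} + F_{20} = 10946 + 6765 = 17711
F_{23} = F_{22} + F_{21} = 17711 + 10946 = 28657
F_{24} = F_{23} + F_{22} = 28657 + 17711 = 46368

46368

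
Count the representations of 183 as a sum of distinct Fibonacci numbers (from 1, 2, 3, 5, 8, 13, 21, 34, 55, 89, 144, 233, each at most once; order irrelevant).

Each representation comes from the Zeckendorf form by replacing some F_k with F_{k−1} + F_{k−2} where possible.
183 = 144+34+5 = 144+34+3+2 = 144+21+13+5 = 89+55+34+5 = 144+21+13+3+2 = … (5 more), for 10 in all.

10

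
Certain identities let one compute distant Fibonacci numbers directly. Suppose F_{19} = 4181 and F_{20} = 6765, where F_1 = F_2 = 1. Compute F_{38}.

39088169

By the doubling identity F_{2k} = F_k(2F_{k+1} − F_k): F_{38} = 4181·(2·6765 − 4181) = 4181·9349 = 39088169.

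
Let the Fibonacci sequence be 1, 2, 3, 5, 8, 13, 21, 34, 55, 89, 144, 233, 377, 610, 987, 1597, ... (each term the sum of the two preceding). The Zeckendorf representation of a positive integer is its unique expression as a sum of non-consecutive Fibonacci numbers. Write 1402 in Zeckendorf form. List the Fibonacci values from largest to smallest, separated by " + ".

Greedily peel off the largest Fibonacci term at each step:
take 987 (≤ 1402); 1402 − 987 = 415
take 377 (≤ 415); 415 − 377 = 38
take 34 (≤ 38); 38 − 34 = 4
take 3 (≤ 4); 4 − 3 = 1
take 1 (≤ 1); 1 − 1 = 0
So 1402 = 987 + 377 + 34 + 3 + 1, with no two terms consecutive in the sequence.

987 + 377 + 34 + 3 + 1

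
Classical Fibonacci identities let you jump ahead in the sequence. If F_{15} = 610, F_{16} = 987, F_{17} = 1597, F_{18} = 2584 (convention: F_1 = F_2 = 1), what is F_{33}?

By the addition formula F_{m+n} = F_m F_{n+1} + F_{m−1} F_n with m=18, n=15: F_{33} = 2584·987 + 1597·610 = 2550408 + 974170 = 3524578.

3524578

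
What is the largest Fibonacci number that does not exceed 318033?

317811 ≤ 318033 < 514229, so the largest Fibonacci number not exceeding 318033 is 317811.

317811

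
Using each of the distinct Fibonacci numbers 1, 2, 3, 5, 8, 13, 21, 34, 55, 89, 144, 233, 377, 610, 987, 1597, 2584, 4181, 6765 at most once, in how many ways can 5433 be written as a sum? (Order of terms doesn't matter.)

48

Each representation comes from the Zeckendorf form by replacing some F_k with F_{k−1} + F_{k−2} where possible.
5433 = 4181+987+233+21+8+3 = 4181+987+233+21+8+2+1 = 4181+987+144+89+21+8+3 = 4181+987+233+21+5+3+2+1 = … (44 more), for 48 in all.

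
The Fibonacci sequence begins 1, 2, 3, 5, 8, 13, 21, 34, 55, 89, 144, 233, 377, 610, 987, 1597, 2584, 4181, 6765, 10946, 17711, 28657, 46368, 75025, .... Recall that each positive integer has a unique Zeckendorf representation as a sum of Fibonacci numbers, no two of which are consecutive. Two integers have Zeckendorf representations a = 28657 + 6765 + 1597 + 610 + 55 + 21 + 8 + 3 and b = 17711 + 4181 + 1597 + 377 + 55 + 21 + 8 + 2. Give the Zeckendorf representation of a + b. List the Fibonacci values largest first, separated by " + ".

The two numbers are 37716 and 23952, so their sum is 61668.
Greedily peel off the largest Fibonacci term at each step:
subtract 46368 from 61668: 15300 remains
subtract 10946 from 15300: 4354 remains
subtract 4181 from 4354: 173 remains
subtract 144 from 173: 29 remains
subtract 21 from 29: 8 remains
subtract 8 from 8: 0 remains

46368 + 10946 + 4181 + 144 + 21 + 8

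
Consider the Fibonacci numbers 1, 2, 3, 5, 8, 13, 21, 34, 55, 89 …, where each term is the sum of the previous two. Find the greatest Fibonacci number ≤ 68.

55

55 ≤ 68 < 89, so the largest Fibonacci number not exceeding 68 is 55.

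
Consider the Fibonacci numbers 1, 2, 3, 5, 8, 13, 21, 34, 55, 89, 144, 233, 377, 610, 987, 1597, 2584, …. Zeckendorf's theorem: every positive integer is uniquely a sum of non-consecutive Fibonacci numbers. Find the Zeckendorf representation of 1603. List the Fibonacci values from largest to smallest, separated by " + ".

take 1597 (≤ 1603); 1603 − 1597 = 6
take 5 (≤ 6); 6 − 5 = 1
take 1 (≤ 1); 1 − 1 = 0
So 1603 = 1597 + 5 + 1, with no two terms consecutive in the sequence.

1597 + 5 + 1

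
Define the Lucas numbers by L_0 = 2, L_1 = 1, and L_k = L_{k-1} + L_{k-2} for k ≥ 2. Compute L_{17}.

Iterating the recurrence up to L_{9} = 76 and L_{8} = 47:
L_{10} = L_{9} + L_{8} = 76 + 47 = 123
L_{11} = L_{10} + L_{9} = 123 + 76 = 199
L_{12} = L_{11} + L_{10} = 199 + 123 = 322
L_{13} = L_{12} + L_{11} = 322 + 199 = 521
L_{14} = L_{13} + L_{12} = 521 + 322 = 843
L_{15} = L_{14} + L_{13} = 843 + 521 = 1364
L_{16} = L_{15} + L_{14} = 1364 + 843 = 2207
L_{17} = L_{16} + L_{15} = 2207 + 1364 = 3571

3571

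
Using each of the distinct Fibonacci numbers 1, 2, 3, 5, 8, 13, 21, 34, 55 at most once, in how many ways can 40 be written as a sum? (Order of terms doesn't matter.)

Each representation comes from the Zeckendorf form by replacing some F_k with F_{k−1} + F_{k−2} where possible.
40 = 34+5+1 = 34+3+2+1 = 21+13+5+1 = … (2 more), for 5 in all.

5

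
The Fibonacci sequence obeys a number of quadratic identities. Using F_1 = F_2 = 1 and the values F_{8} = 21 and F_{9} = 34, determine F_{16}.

987

By the doubling identity F_{2k} = F_k(2F_{k+1} − F_k): F_{16} = 21·(2·34 − 21) = 21·47 = 987.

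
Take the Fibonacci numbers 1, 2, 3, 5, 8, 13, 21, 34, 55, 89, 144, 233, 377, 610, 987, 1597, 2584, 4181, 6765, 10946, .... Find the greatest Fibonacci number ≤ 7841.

6765

6765 ≤ 7841 < 10946, so the largest Fibonacci number not exceeding 7841 is 6765.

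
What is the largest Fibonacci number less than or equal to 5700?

4181 ≤ 5700 < 6765, so the largest Fibonacci number not exceeding 5700 is 4181.

4181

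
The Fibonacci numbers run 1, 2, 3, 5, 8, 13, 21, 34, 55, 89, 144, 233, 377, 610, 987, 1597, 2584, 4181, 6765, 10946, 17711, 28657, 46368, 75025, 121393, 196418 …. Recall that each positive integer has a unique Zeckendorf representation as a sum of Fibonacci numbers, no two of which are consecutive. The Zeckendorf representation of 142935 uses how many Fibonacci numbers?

8

142935: greatest Fibonacci not exceeding it is 121393, leaving 21542
21542: greatest Fibonacci not exceeding it is 17711, leaving 3831
3831: greatest Fibonacci not exceeding it is 2584, leaving 1247
1247: greatest Fibonacci not exceeding it is 987, leaving 260
260: greatest Fibonacci not exceeding it is 233, leaving 27
27: greatest Fibonacci not exceeding it is 21, leaving 6
6: greatest Fibonacci not exceeding it is 5, leaving 1
1: greatest Fibonacci not exceeding it is 1, leaving 0
142935 = 121393 + 17711 + 2584 + 987 + 233 + 21 + 5 + 1, which has 8 terms.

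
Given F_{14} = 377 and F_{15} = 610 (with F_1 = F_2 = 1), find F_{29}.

By F_{2k+1} = F_k² + F_{k+1}²: F_{29} = 377² + 610² = 142129 + 372100 = 514229.

514229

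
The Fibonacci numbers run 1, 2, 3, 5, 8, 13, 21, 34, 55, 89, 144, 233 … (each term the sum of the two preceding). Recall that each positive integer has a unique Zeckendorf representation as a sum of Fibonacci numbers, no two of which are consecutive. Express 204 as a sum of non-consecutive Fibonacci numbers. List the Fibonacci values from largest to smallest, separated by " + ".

144 + 55 + 5

144 ≤ 204 < 233, so take 144; remainder 60
55 ≤ 60 < 89, so take 55; remainder 5
5 ≤ 5 < 8, so take 5; remainder 0
So 204 = 144 + 55 + 5, with no two terms consecutive in the sequence.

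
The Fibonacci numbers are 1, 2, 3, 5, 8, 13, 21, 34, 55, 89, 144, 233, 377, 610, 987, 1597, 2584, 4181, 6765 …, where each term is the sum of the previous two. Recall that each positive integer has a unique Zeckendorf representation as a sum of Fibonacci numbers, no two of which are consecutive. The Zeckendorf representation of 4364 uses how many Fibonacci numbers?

Greedily peel off the largest Fibonacci term at each step:
largest Fibonacci ≤ 4364 is 4181; 4364 − 4181 = 183
largest Fibonacci ≤ 183 is 144; 183 − 144 = 39
largest Fibonacci ≤ 39 is 34; 39 − 34 = 5
largest Fibonacci ≤ 5 is 5; 5 − 5 = 0
4364 = 4181 + 144 + 34 + 5, which has 4 terms.

4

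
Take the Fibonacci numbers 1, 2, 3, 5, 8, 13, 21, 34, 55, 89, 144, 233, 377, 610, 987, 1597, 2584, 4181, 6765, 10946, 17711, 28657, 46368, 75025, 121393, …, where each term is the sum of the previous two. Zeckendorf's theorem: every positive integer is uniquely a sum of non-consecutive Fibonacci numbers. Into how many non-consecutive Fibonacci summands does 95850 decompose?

7

Greedily peel off the largest Fibonacci term at each step:
95850 − 75025 = 20825
20825 − 17711 = 3114
3114 − 2584 = 530
530 − 377 = 153
153 − 144 = 9
9 − 8 = 1
1 − 1 = 0
95850 = 75025 + 17711 + 2584 + 377 + 144 + 8 + 1, which has 7 terms.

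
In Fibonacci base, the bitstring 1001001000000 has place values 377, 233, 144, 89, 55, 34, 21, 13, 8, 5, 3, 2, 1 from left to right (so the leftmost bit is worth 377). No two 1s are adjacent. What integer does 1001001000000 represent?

Summing the place values of the 1 bits: 377 + 89 + 21 = 487.

487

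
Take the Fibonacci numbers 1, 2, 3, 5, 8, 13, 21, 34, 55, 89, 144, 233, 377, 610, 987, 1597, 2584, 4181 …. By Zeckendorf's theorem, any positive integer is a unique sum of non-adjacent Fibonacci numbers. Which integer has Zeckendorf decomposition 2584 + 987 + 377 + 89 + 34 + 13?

4084

2584 + 987 + 377 + 89 + 34 + 13 = 4084.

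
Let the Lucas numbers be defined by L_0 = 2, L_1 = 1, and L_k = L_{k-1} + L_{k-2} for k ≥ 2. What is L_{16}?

2207

Iterating the recurrence up to L_{8} = 47 and L_{7} = 29:
L_{9} = L_{8} + L_{7} = 47 + 29 = 76
L_{10} = L_{9} + L_{8} = 76 + 47 = 123
L_{11} = L_{10} + L_{9} = 123 + 76 = 199
L_{12} = L_{11} + L_{10} = 199 + 123 = 322
L_{13} = L_{12} + L_{11} = 322 + 199 = 521
L_{14} = L_{13} + L_{12} = 521 + 322 = 843
L_{15} = L_{14} + L_{13} = 843 + 521 = 1364
L_{16} = L_{15} + L_{14} = 1364 + 843 = 2207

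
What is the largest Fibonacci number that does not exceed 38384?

28657 ≤ 38384 < 46368, so the largest Fibonacci number not exceeding 38384 is 28657.

28657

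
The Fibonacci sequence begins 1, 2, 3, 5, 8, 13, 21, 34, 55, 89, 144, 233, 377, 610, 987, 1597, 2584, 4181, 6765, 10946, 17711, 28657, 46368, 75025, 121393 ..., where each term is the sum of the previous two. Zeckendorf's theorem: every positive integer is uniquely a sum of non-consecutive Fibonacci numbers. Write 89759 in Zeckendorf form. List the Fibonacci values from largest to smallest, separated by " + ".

75025 + 10946 + 2584 + 987 + 144 + 55 + 13 + 5

75025 ≤ 89759 < 121393, so take 75025; remainder 14734
10946 ≤ 14734 < 17711, so take 10946; remainder 3788
2584 ≤ 3788 < 4181, so take 2584; remainder 1204
987 ≤ 1204 < 1597, so take 987; remainder 217
144 ≤ 217 < 233, so take 144; remainder 73
55 ≤ 73 < 89, so take 55; remainder 18
13 ≤ 18 < 21, so take 13; remainder 5
5 ≤ 5 < 8, so take 5; remainder 0
So 89759 = 75025 + 10946 + 2584 + 987 + 144 + 55 + 13 + 5, with no two terms consecutive in the sequence.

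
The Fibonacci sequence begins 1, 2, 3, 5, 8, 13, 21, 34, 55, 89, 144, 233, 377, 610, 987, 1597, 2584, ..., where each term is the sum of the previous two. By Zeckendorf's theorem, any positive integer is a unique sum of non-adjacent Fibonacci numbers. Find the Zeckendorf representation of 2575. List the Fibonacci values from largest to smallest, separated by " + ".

1597 + 610 + 233 + 89 + 34 + 8 + 3 + 1

subtract 1597 from 2575: 978 remains
subtract 610 from 978: 368 remains
subtract 233 from 368: 135 remains
subtract 89 from 135: 46 remains
subtract 34 from 46: 12 remains
subtract 8 from 12: 4 remains
subtract 3 from 4: 1 remains
subtract 1 from 1: 0 remains
So 2575 = 1597 + 610 + 233 + 89 + 34 + 8 + 3 + 1, with no two terms consecutive in the sequence.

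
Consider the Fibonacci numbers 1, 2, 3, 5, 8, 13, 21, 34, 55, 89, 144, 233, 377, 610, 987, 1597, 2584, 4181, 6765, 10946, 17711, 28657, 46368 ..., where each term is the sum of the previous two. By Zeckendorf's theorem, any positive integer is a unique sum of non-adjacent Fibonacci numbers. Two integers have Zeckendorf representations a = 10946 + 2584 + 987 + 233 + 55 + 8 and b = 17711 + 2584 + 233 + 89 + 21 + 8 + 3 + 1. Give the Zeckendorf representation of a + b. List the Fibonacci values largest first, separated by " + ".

28657 + 6765 + 34 + 5 + 2

The two numbers are 14813 and 20650, so their sum is 35463.
35463: greatest Fibonacci not exceeding it is 28657, leaving 6806
6806: greatest Fibonacci not exceeding it is 6765, leaving 41
41: greatest Fibonacci not exceeding it is 34, leaving 7
7: greatest Fibonacci not exceeding it is 5, leaving 2
2: greatest Fibonacci not exceeding it is 2, leaving 0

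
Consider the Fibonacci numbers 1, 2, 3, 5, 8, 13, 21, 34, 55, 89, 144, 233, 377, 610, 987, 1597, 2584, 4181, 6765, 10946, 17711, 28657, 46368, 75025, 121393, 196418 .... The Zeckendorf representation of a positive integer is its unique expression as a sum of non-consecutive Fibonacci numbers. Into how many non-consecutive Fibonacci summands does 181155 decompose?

181155: greatest Fibonacci not exceeding it is 121393, leaving 59762
59762: greatest Fibonacci not exceeding it is 46368, leaving 13394
13394: greatest Fibonacci not exceeding it is 10946, leaving 2448
2448: greatest Fibonacci not exceeding it is 1597, leaving 851
851: greatest Fibonacci not exceeding it is 610, leaving 241
241: greatest Fibonacci not exceeding it is 233, leaving 8
8: greatest Fibonacci not exceeding it is 8, leaving 0
181155 = 121393 + 46368 + 10946 + 1597 + 610 + 233 + 8, which has 7 terms.

7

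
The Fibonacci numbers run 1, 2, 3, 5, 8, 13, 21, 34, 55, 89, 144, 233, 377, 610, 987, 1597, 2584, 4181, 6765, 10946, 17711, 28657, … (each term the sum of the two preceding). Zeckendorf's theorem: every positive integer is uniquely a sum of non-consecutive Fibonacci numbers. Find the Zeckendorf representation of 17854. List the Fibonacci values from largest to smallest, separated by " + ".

17711 + 89 + 34 + 13 + 5 + 2

subtract 17711 from 17854: 143 remains
subtract 89 from 143: 54 remains
subtract 34 from 54: 20 remains
subtract 13 from 20: 7 remains
subtract 5 from 7: 2 remains
subtract 2 from 2: 0 remains
So 17854 = 17711 + 89 + 34 + 13 + 5 + 2, with no two terms consecutive in the sequence.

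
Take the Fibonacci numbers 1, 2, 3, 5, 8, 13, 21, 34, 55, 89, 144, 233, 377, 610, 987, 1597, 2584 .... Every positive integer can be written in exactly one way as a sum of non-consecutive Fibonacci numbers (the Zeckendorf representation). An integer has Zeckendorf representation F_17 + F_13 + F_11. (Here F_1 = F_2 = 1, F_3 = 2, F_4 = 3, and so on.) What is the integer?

F_17 + F_13 + F_11 = 1597 + 233 + 89 = 1919.

1919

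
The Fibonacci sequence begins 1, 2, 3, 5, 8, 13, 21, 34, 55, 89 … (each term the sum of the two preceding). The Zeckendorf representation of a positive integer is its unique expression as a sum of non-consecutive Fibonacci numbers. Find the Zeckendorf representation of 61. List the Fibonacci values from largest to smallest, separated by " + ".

55 + 5 + 1

55 ≤ 61 < 89, so take 55; remainder 6
5 ≤ 6 < 8, so take 5; remainder 1
1 ≤ 1 < 2, so take 1; remainder 0
So 61 = 55 + 5 + 1, with no two terms consecutive in the sequence.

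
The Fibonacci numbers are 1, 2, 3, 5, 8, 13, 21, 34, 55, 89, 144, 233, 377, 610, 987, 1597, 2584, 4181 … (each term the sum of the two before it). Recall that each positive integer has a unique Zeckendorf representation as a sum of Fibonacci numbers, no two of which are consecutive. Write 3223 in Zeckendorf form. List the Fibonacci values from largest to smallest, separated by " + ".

3223: greatest Fibonacci not exceeding it is 2584, leaving 639
639: greatest Fibonacci not exceeding it is 610, leaving 29
29: greatest Fibonacci not exceeding it is 21, leaving 8
8: greatest Fibonacci not exceeding it is 8, leaving 0
So 3223 = 2584 + 610 + 21 + 8, with no two terms consecutive in the sequence.

2584 + 610 + 21 + 8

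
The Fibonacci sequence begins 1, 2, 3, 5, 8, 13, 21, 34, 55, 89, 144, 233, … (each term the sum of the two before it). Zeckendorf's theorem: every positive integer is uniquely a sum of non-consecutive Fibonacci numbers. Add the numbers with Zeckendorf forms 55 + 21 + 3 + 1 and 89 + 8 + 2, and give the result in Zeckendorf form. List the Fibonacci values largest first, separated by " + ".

144 + 34 + 1

The two numbers are 80 and 99, so their sum is 179.
take 144 (≤ 179); 179 − 144 = 35
take 34 (≤ 35); 35 − 34 = 1
take 1 (≤ 1); 1 − 1 = 0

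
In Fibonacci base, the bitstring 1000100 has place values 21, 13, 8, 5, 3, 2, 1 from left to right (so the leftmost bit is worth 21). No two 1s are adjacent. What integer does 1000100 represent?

Summing the place values of the 1 bits: 21 + 3 = 24.

24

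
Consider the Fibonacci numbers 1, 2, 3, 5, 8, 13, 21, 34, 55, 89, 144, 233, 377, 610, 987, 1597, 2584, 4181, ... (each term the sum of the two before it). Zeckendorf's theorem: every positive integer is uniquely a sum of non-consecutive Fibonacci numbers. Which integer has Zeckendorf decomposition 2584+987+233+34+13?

3851

2584+987+233+34+13 = 3851.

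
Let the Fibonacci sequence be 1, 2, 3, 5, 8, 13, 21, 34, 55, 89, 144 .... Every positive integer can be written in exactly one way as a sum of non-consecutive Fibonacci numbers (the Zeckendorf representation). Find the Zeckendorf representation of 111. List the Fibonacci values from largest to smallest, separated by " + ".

89 + 21 + 1

Greedily peel off the largest Fibonacci term at each step:
111: greatest Fibonacci not exceeding it is 89, leaving 22
22: greatest Fibonacci not exceeding it is 21, leaving 1
1: greatest Fibonacci not exceeding it is 1, leaving 0
So 111 = 89 + 21 + 1, with no two terms consecutive in the sequence.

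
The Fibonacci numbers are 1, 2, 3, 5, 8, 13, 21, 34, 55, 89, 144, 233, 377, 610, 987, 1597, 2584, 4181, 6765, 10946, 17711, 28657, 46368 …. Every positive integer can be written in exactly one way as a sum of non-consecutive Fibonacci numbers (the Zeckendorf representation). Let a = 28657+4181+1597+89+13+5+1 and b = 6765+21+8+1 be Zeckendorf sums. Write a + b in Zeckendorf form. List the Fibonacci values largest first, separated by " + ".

The two numbers are 34543 and 6795, so their sum is 41338.
Greedily peel off the largest Fibonacci term at each step:
subtract 28657 from 41338: 12681 remains
subtract 10946 from 12681: 1735 remains
subtract 1597 from 1735: 138 remains
subtract 89 from 138: 49 remains
subtract 34 from 49: 15 remains
subtract 13 from 15: 2 remains
subtract 2 from 2: 0 remains

28657 + 10946 + 1597 + 89 + 34 + 13 + 2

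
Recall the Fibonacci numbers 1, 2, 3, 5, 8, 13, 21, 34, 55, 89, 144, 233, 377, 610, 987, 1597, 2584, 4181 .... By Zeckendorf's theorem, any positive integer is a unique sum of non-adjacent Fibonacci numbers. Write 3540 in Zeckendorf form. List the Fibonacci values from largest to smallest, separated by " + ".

take 2584 (≤ 3540); 3540 − 2584 = 956
take 610 (≤ 956); 956 − 610 = 346
take 233 (≤ 346); 346 − 233 = 113
take 89 (≤ 113); 113 − 89 = 24
take 21 (≤ 24); 24 − 21 = 3
take 3 (≤ 3); 3 − 3 = 0
So 3540 = 2584 + 610 + 233 + 89 + 21 + 3, with no two terms consecutive in the sequence.

2584 + 610 + 233 + 89 + 21 + 3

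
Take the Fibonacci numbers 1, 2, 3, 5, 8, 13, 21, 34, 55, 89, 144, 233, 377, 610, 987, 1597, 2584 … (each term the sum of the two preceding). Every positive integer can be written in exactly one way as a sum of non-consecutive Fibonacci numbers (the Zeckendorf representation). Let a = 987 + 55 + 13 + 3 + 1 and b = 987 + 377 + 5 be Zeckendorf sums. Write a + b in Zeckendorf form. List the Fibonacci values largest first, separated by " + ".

1597 + 610 + 144 + 55 + 21 + 1

The two numbers are 1059 and 1369, so their sum is 2428.
Greedy algorithm:
2428 − 1597 = 831
831 − 610 = 221
221 − 144 = 77
77 − 55 = 22
22 − 21 = 1
1 − 1 = 0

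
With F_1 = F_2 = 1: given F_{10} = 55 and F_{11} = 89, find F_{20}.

6765

By the doubling identity F_{2k} = F_k(2F_{k+1} − F_k): F_{20} = 55·(2·89 − 55) = 55·123 = 6765.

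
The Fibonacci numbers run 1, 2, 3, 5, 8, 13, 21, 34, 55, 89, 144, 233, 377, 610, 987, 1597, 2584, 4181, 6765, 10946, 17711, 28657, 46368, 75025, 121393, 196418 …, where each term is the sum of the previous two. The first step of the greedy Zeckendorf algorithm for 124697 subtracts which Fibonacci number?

121393

121393 ≤ 124697 < 196418, so the largest Fibonacci number not exceeding 124697 is 121393.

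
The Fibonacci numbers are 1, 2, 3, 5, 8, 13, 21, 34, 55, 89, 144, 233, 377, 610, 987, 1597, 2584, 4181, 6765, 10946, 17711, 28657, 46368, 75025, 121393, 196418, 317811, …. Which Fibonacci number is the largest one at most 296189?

196418

196418 ≤ 296189 < 317811, so the largest Fibonacci number not exceeding 296189 is 196418.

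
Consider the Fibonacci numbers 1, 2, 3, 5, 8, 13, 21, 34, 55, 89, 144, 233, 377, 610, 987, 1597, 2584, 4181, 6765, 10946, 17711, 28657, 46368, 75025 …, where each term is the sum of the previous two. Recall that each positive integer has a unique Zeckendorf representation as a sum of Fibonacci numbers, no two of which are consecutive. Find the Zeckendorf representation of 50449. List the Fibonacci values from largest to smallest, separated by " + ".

Greedy algorithm:
take 46368 (≤ 50449); 50449 − 46368 = 4081
take 2584 (≤ 4081); 4081 − 2584 = 1497
take 987 (≤ 1497); 1497 − 987 = 510
take 377 (≤ 510); 510 − 377 = 133
take 89 (≤ 133); 133 − 89 = 44
take 34 (≤ 44); 44 − 34 = 10
take 8 (≤ 10); 10 − 8 = 2
take 2 (≤ 2); 2 − 2 = 0
So 50449 = 46368 + 2584 + 987 + 377 + 89 + 34 + 8 + 2, with no two terms consecutive in the sequence.

46368 + 2584 + 987 + 377 + 89 + 34 + 8 + 2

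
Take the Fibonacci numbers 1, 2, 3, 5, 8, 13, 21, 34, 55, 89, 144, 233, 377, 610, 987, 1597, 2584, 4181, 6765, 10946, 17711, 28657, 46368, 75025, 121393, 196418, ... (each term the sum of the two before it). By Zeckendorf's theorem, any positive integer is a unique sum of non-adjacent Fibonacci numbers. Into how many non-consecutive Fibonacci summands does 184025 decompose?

8

subtract 121393 from 184025: 62632 remains
subtract 46368 from 62632: 16264 remains
subtract 10946 from 16264: 5318 remains
subtract 4181 from 5318: 1137 remains
subtract 987 from 1137: 150 remains
subtract 144 from 150: 6 remains
subtract 5 from 6: 1 remains
subtract 1 from 1: 0 remains
184025 = 121393 + 46368 + 10946 + 4181 + 987 + 144 + 5 + 1, which has 8 terms.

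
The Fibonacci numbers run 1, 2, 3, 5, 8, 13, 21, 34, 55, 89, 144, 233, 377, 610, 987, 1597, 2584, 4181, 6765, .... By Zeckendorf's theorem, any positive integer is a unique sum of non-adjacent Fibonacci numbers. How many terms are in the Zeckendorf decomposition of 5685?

5685: greatest Fibonacci not exceeding it is 4181, leaving 1504
1504: greatest Fibonacci not exceeding it is 987, leaving 517
517: greatest Fibonacci not exceeding it is 377, leaving 140
140: greatest Fibonacci not exceeding it is 89, leaving 51
51: greatest Fibonacci not exceeding it is 34, leaving 17
17: greatest Fibonacci not exceeding it is 13, leaving 4
4: greatest Fibonacci not exceeding it is 3, leaving 1
1: greatest Fibonacci not exceeding it is 1, leaving 0
5685 = 4181 + 987 + 377 + 89 + 34 + 13 + 3 + 1, which has 8 terms.

8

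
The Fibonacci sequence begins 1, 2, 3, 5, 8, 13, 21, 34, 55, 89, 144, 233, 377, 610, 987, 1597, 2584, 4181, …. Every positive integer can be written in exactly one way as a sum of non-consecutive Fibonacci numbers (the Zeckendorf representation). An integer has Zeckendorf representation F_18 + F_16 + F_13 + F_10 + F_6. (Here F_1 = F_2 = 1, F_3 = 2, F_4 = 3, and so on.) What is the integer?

F_18 + F_16 + F_13 + F_10 + F_6 = 2584 + 987 + 233 + 55 + 8 = 3867.

3867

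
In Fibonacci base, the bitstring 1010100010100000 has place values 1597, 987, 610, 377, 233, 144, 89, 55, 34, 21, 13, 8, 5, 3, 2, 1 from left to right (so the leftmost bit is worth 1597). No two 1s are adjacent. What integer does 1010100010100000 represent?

Summing the place values of the 1 bits: 1597 + 610 + 233 + 34 + 13 = 2487.

2487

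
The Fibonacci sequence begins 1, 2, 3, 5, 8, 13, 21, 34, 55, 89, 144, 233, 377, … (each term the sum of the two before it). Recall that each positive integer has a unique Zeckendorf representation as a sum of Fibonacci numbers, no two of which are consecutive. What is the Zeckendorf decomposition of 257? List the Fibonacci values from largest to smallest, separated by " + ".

Greedy algorithm:
257 − 233 = 24
24 − 21 = 3
3 − 3 = 0
So 257 = 233 + 21 + 3, with no two terms consecutive in the sequence.

233 + 21 + 3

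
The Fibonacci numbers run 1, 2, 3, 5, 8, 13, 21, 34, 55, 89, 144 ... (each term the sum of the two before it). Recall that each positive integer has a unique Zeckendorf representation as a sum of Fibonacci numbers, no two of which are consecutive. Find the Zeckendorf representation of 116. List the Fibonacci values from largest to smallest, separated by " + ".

Greedily peel off the largest Fibonacci term at each step:
largest Fibonacci ≤ 116 is 89; 116 − 89 = 27
largest Fibonacci ≤ 27 is 21; 27 − 21 = 6
largest Fibonacci ≤ 6 is 5; 6 − 5 = 1
largest Fibonacci ≤ 1 is 1; 1 − 1 = 0
So 116 = 89 + 21 + 5 + 1, with no two terms consecutive in the sequence.

89 + 21 + 5 + 1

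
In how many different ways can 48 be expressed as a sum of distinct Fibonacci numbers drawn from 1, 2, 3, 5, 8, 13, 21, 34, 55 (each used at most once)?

5

Starting from the Zeckendorf form and repeatedly splitting a term F_k into F_{k−1} + F_{k−2} (when neither is already used) reaches every representation.
48 = 34+13+1 = 34+8+5+1 = 34+8+3+2+1 = 21+13+8+5+1 = 21+13+8+3+2+1 — 5 representations.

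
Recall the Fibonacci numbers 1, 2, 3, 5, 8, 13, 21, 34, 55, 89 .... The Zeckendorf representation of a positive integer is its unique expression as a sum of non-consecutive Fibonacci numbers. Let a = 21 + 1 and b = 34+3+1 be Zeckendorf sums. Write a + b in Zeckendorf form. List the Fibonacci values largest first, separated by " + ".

The two numbers are 22 and 38, so their sum is 60.
60: greatest Fibonacci not exceeding it is 55, leaving 5
5: greatest Fibonacci not exceeding it is 5, leaving 0

55 + 5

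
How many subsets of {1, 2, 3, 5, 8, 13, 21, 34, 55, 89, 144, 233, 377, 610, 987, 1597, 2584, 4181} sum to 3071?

Each representation comes from the Zeckendorf form by replacing some F_k with F_{k−1} + F_{k−2} where possible.
3071 = 2584+377+89+21 = 2584+377+89+13+8 = 2584+377+55+34+21 = … (37 more), for 40 in all.

40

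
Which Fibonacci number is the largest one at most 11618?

10946 ≤ 11618 < 17711, so the largest Fibonacci number not exceeding 11618 is 10946.

10946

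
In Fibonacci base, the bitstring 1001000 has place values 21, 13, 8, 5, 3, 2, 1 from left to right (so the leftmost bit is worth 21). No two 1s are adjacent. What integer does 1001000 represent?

Summing the place values of the 1 bits: 21 + 5 = 26.

26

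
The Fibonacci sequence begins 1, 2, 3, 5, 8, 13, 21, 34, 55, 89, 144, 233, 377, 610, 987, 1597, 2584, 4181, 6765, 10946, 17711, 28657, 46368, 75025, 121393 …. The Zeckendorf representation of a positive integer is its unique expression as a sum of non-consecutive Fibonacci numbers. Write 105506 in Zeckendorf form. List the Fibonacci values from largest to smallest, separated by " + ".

Greedy algorithm:
take 75025 (≤ 105506); 105506 − 75025 = 30481
take 28657 (≤ 30481); 30481 − 28657 = 1824
take 1597 (≤ 1824); 1824 − 1597 = 227
take 144 (≤ 227); 227 − 144 = 83
take 55 (≤ 83); 83 − 55 = 28
take 21 (≤ 28); 28 − 21 = 7
take 5 (≤ 7); 7 − 5 = 2
take 2 (≤ 2); 2 − 2 = 0
So 105506 = 75025 + 28657 + 1597 + 144 + 55 + 21 + 5 + 2, with no two terms consecutive in the sequence.

75025 + 28657 + 1597 + 144 + 55 + 21 + 5 + 2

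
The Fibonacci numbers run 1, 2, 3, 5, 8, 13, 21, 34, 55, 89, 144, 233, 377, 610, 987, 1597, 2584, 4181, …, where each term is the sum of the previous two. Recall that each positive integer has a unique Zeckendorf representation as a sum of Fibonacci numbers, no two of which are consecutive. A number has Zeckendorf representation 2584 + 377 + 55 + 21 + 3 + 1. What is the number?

2584 + 377 + 55 + 21 + 3 + 1 = 3041.

3041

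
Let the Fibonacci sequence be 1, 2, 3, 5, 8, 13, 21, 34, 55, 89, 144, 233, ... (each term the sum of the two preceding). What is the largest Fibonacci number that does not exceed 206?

144 ≤ 206 < 233, so the largest Fibonacci number not exceeding 206 is 144.

144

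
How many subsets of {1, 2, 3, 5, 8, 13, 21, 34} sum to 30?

Each representation comes from the Zeckendorf form by replacing some F_k with F_{k−1} + F_{k−2} where possible.
30 = 21+8+1 = 21+5+3+1 = 13+8+5+3+1 — 3 representations.

3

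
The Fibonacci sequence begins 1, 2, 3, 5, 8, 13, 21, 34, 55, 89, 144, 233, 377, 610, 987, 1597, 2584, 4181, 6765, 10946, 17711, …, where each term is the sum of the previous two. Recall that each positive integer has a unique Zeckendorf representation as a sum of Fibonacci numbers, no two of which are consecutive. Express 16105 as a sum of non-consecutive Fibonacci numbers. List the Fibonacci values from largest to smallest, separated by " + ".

10946 + 4181 + 610 + 233 + 89 + 34 + 8 + 3 + 1

Greedy algorithm:
16105 − 10946 = 5159
5159 − 4181 = 978
978 − 610 = 368
368 − 233 = 135
135 − 89 = 46
46 − 34 = 12
12 − 8 = 4
4 − 3 = 1
1 − 1 = 0
So 16105 = 10946 + 4181 + 610 + 233 + 89 + 34 + 8 + 3 + 1, with no two terms consecutive in the sequence.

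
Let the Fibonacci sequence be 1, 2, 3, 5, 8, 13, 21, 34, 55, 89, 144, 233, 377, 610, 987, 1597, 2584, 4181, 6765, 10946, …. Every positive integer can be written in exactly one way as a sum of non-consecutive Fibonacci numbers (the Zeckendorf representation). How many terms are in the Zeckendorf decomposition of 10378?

5

Greedy algorithm:
take 6765 (≤ 10378); 10378 − 6765 = 3613
take 2584 (≤ 3613); 3613 − 2584 = 1029
take 987 (≤ 1029); 1029 − 987 = 42
take 34 (≤ 42); 42 − 34 = 8
take 8 (≤ 8); 8 − 8 = 0
10378 = 6765 + 2584 + 987 + 34 + 8, which has 5 terms.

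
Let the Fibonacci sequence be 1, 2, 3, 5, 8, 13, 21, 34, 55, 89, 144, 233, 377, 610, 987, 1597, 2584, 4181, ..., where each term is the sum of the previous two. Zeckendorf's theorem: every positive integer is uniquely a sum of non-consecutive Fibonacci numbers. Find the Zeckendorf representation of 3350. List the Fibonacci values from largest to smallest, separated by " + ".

2584 + 610 + 144 + 8 + 3 + 1

2584 ≤ 3350 < 4181, so take 2584; remainder 766
610 ≤ 766 < 987, so take 610; remainder 156
144 ≤ 156 < 233, so take 144; remainder 12
8 ≤ 12 < 13, so take 8; remainder 4
3 ≤ 4 < 5, so take 3; remainder 1
1 ≤ 1 < 2, so take 1; remainder 0
So 3350 = 2584 + 610 + 144 + 8 + 3 + 1, with no two terms consecutive in the sequence.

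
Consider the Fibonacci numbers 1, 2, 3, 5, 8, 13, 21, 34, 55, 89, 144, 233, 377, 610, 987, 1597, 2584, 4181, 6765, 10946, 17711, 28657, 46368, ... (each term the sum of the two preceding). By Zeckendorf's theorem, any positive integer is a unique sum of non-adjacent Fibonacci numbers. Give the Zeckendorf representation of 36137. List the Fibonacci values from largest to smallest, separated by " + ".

largest Fibonacci ≤ 36137 is 28657; 36137 − 28657 = 7480
largest Fibonacci ≤ 7480 is 6765; 7480 − 6765 = 715
largest Fibonacci ≤ 715 is 610; 715 − 610 = 105
largest Fibonacci ≤ 105 is 89; 105 − 89 = 16
largest Fibonacci ≤ 16 is 13; 16 − 13 = 3
largest Fibonacci ≤ 3 is 3; 3 − 3 = 0
So 36137 = 28657 + 6765 + 610 + 89 + 13 + 3, with no two terms consecutive in the sequence.

28657 + 6765 + 610 + 89 + 13 + 3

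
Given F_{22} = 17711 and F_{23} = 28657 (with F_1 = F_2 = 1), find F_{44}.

By the doubling identity F_{2k} = F_k(2F_{k+1} − F_k): F_{44} = 17711·(2·28657 − 17711) = 17711·39603 = 701408733.

701408733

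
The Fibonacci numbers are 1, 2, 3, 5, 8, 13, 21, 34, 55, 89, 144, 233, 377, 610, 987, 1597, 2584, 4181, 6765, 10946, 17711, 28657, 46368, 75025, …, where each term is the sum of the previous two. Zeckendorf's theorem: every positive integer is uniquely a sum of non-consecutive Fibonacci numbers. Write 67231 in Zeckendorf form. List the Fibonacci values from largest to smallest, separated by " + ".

46368 + 17711 + 2584 + 377 + 144 + 34 + 13

Repeatedly subtract the largest Fibonacci number that fits:
largest Fibonacci ≤ 67231 is 46368; 67231 − 46368 = 20863
largest Fibonacci ≤ 20863 is 17711; 20863 − 17711 = 3152
largest Fibonacci ≤ 3152 is 2584; 3152 − 2584 = 568
largest Fibonacci ≤ 568 is 377; 568 − 377 = 191
largest Fibonacci ≤ 191 is 144; 191 − 144 = 47
largest Fibonacci ≤ 47 is 34; 47 − 34 = 13
largest Fibonacci ≤ 13 is 13; 13 − 13 = 0
So 67231 = 46368 + 17711 + 2584 + 377 + 144 + 34 + 13, with no two terms consecutive in the sequence.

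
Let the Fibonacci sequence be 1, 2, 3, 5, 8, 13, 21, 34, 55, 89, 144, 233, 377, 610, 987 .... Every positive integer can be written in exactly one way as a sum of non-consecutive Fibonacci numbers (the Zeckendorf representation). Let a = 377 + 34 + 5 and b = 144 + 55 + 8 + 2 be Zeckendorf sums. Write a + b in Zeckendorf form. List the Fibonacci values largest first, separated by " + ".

610 + 13 + 2

The two numbers are 416 and 209, so their sum is 625.
625: greatest Fibonacci not exceeding it is 610, leaving 15
15: greatest Fibonacci not exceeding it is 13, leaving 2
2: greatest Fibonacci not exceeding it is 2, leaving 0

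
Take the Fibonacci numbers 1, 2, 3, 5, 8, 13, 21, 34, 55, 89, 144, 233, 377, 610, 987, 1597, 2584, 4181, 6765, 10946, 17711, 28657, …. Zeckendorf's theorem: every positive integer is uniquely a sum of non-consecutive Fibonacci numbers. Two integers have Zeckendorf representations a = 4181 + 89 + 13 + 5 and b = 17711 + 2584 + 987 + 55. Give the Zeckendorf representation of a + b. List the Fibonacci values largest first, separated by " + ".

The two numbers are 4288 and 21337, so their sum is 25625.
Repeatedly subtract the largest Fibonacci number that fits:
17711 ≤ 25625 < 28657, so take 17711; remainder 7914
6765 ≤ 7914 < 10946, so take 6765; remainder 1149
987 ≤ 1149 < 1597, so take 987; remainder 162
144 ≤ 162 < 233, so take 144; remainder 18
13 ≤ 18 < 21, so take 13; remainder 5
5 ≤ 5 < 8, so take 5; remainder 0

17711 + 6765 + 987 + 144 + 13 + 5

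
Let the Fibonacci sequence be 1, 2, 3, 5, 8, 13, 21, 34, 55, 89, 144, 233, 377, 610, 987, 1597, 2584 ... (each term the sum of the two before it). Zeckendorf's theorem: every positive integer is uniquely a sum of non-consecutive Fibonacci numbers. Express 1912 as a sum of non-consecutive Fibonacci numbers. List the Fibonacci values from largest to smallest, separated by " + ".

1597 + 233 + 55 + 21 + 5 + 1

1912: greatest Fibonacci not exceeding it is 1597, leaving 315
315: greatest Fibonacci not exceeding it is 233, leaving 82
82: greatest Fibonacci not exceeding it is 55, leaving 27
27: greatest Fibonacci not exceeding it is 21, leaving 6
6: greatest Fibonacci not exceeding it is 5, leaving 1
1: greatest Fibonacci not exceeding it is 1, leaving 0
So 1912 = 1597 + 233 + 55 + 21 + 5 + 1, with no two terms consecutive in the sequence.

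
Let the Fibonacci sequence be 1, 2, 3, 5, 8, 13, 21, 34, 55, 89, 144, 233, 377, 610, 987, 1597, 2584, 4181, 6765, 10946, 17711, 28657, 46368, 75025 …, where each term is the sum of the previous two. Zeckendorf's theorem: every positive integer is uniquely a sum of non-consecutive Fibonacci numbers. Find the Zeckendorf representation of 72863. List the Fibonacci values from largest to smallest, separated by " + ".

72863 − 46368 = 26495
26495 − 17711 = 8784
8784 − 6765 = 2019
2019 − 1597 = 422
422 − 377 = 45
45 − 34 = 11
11 − 8 = 3
3 − 3 = 0
So 72863 = 46368 + 17711 + 6765 + 1597 + 377 + 34 + 8 + 3, with no two terms consecutive in the sequence.

46368 + 17711 + 6765 + 1597 + 377 + 34 + 8 + 3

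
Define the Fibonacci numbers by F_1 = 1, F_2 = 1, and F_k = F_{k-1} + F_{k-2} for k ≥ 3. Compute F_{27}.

Iterating the recurrence up to F_{20} = 6765 and F_{19} = 4181:
F_{21} = F_{20} + F_{19} = 6765 + 4181 = 10946
F_{22} = F_{21} + F_{20} = 10946 + 6765 = 17711
F_{23} = F_{22} + F_{21} = 17711 + 10946 = 28657
F_{24} = F_{23} + F_{22} = 28657 + 17711 = 46368
F_{25} = F_{24} + F_{23} = 46368 + 28657 = 75025
F_{26} = F_{25} + F_{24} = 75025 + 46368 = 121393
F_{27} = F_{26} + F_{25} = 121393 + 75025 = 196418

196418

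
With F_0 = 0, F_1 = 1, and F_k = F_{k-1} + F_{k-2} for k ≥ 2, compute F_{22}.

17711

Iterating the recurrence up to F_{15} = 610 and F_{14} = 377:
F_{16} = F_{15} + F_{14} = 610 + 377 = 987
F_{17} = F_{16} + F_{15} = 987 + 610 = 1597
F_{18} = F_{17} + F_{16} = 1597 + 987 = 2584
F_{19} = F_{18} + F_{17} = 2584 + 1597 = 4181
F_{20} = F_{19} + F_{18} = 4181 + 2584 = 6765
F_{21} = F_{20} + F_{19} = 6765 + 4181 = 10946
F_{22} = F_{21} + F_{20} = 10946 + 6765 = 17711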